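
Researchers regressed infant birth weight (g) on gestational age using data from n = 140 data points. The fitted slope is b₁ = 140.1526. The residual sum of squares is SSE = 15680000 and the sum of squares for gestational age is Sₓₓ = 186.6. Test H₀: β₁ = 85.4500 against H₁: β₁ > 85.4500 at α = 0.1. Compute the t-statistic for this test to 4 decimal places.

MSE = SSE/(n − 2) = 15680000/138 = 113623.
SE(b₁) = √(MSE/Sₓₓ) = √(113623/186.6) = 24.6762.
t = (140.1526 − 85.4500) / 24.6762 = 2.2168.
df = n − 2 = 138.
One-sided p ≈ 0.0141, which is < 0.1, so reject H₀.
There is evidence that the true slope on gestational age exceeds 85.4500 g per unit.

t = 2.2168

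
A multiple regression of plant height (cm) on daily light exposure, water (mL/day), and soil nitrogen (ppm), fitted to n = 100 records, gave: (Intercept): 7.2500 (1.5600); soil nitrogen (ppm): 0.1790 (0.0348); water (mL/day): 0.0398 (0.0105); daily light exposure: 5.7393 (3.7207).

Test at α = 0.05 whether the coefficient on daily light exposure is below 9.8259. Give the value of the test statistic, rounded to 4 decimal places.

Read off: b = 5.7393, SE = 3.7207 for daily light exposure.
H₀: β₁ = 9.8259 vs H₁: β₁ < 9.8259.
t = (5.7393 − 9.8259) / 3.7207 = -1.0983.
df = n − k − 1 = 100 − 3 − 1 = 96.
One-sided p ≈ 0.1374, which is ≥ 0.05, so fail to reject H₀.
The data do not give significant evidence that the true slope on daily light exposure is below 9.8259 cm per unit, holding the other predictors fixed.

t = -1.0983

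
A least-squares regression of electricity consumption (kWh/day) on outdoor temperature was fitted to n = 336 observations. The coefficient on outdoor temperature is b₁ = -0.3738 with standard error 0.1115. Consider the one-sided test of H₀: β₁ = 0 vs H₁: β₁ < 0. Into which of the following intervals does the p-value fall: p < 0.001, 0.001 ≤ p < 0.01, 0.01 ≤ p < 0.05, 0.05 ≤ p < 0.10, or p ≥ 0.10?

p < 0.001

t = -0.3738 / 0.1115 = -3.352.
df = n − 2 = 336 − 2 = 334.
One-sided p = P(T_{334} < t) ≈ 0.0004.
So p < 0.001.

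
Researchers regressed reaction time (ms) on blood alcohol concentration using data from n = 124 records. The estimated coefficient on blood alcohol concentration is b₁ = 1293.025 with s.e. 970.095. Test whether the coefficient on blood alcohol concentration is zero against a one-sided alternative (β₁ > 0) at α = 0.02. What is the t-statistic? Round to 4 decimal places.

H₀: β₁ = 0 vs H₁: β₁ > 0.
t = (b₁ − β₁⁰)/SE = 1293.025 / 970.095 = 1.3329.
df = n − 2 = 124 − 2 = 122.
One-sided p ≈ 0.0925, which is ≥ 0.02, so fail to reject H₀.
The data do not give significant evidence that the true slope on blood alcohol concentration is positive.

t = 1.3329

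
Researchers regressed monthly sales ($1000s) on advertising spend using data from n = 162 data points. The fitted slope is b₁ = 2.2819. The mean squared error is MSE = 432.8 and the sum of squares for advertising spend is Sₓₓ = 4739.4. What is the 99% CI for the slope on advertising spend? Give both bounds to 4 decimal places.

SE(b₁) = √(MSE/Sₓₓ) = √(432.8/4739.4) = 0.302191.
df = n − 2 = 160.
t* = t_{0.005, 160} = 2.606906.
Margin = t* × SE = 2.606906 × 0.302191 = 0.787784.
CI: 2.2819 ± 0.787784 → (1.4941, 3.0697).
With 99% confidence, each one-unit increase in advertising spend is associated with a change of between 1.4941 and 3.0697 $1000s in monthly sales.

(1.4941, 3.0697)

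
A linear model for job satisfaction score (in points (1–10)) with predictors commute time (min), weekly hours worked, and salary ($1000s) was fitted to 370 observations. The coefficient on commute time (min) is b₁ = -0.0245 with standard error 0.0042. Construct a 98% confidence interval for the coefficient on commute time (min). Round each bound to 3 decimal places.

df = n − k − 1 = 370 − 3 − 1 = 366.
t* = t_{0.01, 366} = 2.336579.
Margin = t* × SE = 2.336579 × 0.0042 = 0.00981.
CI: -0.0245 ± 0.00981 → (-0.034, -0.015).
With 98% confidence, each one-unit increase in commute time (min) is associated with a change of between -0.034 and -0.015 points (1–10) in job satisfaction score, holding the other predictors fixed.

(-0.034, -0.015)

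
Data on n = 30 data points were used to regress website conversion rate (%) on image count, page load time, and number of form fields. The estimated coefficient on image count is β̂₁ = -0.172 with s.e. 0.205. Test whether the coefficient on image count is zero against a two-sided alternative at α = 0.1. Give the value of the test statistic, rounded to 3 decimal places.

t = -0.839

H₀: β₁ = 0 vs H₁: β₁ ≠ 0.
t = (β̂₁ − β₁⁰)/SE = -0.172 / 0.205 = -0.839.
df = n − k − 1 = 30 − 3 − 1 = 26.
Two-sided p ≈ 0.4091, which is ≥ 0.1, so fail to reject H₀.
The data do not give significant evidence of an association between image count and website conversion rate, after adjusting for the other predictors.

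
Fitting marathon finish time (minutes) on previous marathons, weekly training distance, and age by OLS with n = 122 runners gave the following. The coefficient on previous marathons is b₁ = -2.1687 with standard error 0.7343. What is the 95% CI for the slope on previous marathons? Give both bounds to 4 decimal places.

(-3.6228, -0.7146)

df = n − k − 1 = 122 − 3 − 1 = 118.
t* = t_{0.025, 118} = 1.980272.
Margin = t* × SE = 1.980272 × 0.7343 = 1.454114.
CI: -2.1687 ± 1.454114 → (-3.6228, -0.7146).
With 95% confidence, each one-unit increase in previous marathons is associated with a change of between -3.6228 and -0.7146 minutes in marathon finish time, holding the other predictors fixed.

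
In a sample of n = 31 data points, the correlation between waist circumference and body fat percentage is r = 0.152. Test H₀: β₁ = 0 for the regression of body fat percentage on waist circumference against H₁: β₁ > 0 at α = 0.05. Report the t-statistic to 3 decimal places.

t = r·√(n − 2)/√(1 − r²) = 0.152·√29/√0.976896 = 0.828.
df = n − 2 = 29.
One-sided p ≈ 0.2072, which is ≥ 0.05, so fail to reject H₀.
The data do not give significant evidence of a linear association between waist circumference and body fat percentage.

t = 0.828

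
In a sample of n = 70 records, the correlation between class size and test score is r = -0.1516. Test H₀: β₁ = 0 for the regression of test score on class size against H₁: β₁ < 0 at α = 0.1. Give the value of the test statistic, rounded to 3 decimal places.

t = -1.265

t = r·√(n − 2)/√(1 − r²) = -0.1516·√68/√0.977017 = -1.265.
df = n − 2 = 68.
One-sided p ≈ 0.1051, which is ≥ 0.1, so fail to reject H₀.
The data do not give significant evidence of a linear association between class size and test score.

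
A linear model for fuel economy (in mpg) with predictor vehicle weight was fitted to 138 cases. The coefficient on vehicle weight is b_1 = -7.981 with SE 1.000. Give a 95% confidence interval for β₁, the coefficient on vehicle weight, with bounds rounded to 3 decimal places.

df = n − 2 = 138 − 2 = 136.
t* = t_{0.025, 136} = 1.977561.
Margin = t* × SE = 1.977561 × 1.000 = 1.97756.
CI: -7.981 ± 1.97756 → (-9.959, -6.003).
With 95% confidence, each one-unit increase in vehicle weight is associated with a change of between -9.959 and -6.003 mpg in fuel economy.

(-9.959, -6.003)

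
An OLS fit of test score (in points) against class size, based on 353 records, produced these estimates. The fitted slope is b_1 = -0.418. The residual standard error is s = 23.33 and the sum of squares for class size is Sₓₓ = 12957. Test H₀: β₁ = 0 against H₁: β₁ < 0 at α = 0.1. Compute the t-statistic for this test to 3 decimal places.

t = -2.039

SE(b_1) = s/√Sₓₓ = 23.33/√12957 = 0.204957.
t = -0.418 / 0.204957 = -2.039.
df = n − 2 = 351.
One-sided p ≈ 0.0211, which is < 0.1, so reject H₀.
There is evidence that the true slope on class size is negative.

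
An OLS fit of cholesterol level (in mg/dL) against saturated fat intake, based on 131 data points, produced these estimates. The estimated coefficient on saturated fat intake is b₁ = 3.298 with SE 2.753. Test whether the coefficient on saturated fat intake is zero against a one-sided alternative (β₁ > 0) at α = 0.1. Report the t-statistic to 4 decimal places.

H₀: β₁ = 0 vs H₁: β₁ > 0.
t = (b₁ − β₁⁰)/SE = 3.298 / 2.753 = 1.1980.
df = n − 2 = 131 − 2 = 129.
One-sided p ≈ 0.1166, which is ≥ 0.1, so fail to reject H₀.
The data do not give significant evidence that the true slope on saturated fat intake is positive.

t = 1.1980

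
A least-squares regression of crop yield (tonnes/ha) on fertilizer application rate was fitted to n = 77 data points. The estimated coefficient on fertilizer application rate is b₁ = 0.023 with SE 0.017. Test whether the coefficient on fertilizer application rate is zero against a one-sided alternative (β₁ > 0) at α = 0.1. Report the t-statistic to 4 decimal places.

t = 1.3529

H₀: β₁ = 0 vs H₁: β₁ > 0.
t = (b₁ − β₁⁰)/SE = 0.023 / 0.017 = 1.3529.
df = n − 2 = 77 − 2 = 75.
One-sided p ≈ 0.0901, which is < 0.1, so reject H₀.
There is evidence that the true slope on fertilizer application rate is positive.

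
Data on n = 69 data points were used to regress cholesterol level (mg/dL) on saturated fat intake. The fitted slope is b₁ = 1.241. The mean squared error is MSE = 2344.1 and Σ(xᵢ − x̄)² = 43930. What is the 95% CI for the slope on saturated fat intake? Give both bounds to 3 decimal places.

SE(b₁) = √(MSE/Sₓₓ) = √(2344.1/43930) = 0.230998.
df = n − 2 = 67.
t* = t_{0.025, 67} = 1.996008.
Margin = t* × SE = 1.996008 × 0.230998 = 0.46107.
CI: 1.241 ± 0.46107 → (0.780, 1.702).
With 95% confidence, each one-unit increase in saturated fat intake is associated with a change of between 0.780 and 1.702 mg/dL in cholesterol level.

(0.780, 1.702)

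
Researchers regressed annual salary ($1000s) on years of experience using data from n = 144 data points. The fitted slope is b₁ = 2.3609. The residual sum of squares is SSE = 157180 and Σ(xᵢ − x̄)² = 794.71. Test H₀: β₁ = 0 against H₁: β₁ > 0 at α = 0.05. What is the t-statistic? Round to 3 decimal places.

t = 2.000

MSE = SSE/(n − 2) = 157180/142 = 1106.9.
SE(b₁) = √(MSE/Sₓₓ) = √(1106.9/794.71) = 1.18019.
t = 2.3609 / 1.18019 = 2.000.
df = n − 2 = 142.
One-sided p ≈ 0.0237, which is < 0.05, so reject H₀.
There is evidence that the true slope on years of experience is positive.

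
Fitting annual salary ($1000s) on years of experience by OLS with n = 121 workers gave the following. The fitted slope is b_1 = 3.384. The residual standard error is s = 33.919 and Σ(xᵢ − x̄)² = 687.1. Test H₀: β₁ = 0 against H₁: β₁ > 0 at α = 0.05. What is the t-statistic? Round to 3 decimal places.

t = 2.615

SE(b_1) = s/√Sₓₓ = 33.919/√687.1 = 1.294.
t = 3.384 / 1.294 = 2.615.
df = n − 2 = 119.
One-sided p ≈ 0.0050, which is < 0.05, so reject H₀.
There is evidence that the true slope on years of experience is positive.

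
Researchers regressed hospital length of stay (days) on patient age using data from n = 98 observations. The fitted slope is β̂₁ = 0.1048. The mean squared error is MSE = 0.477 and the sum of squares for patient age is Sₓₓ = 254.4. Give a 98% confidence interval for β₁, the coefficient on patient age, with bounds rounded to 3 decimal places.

SE(β̂₁) = √(MSE/Sₓₓ) = √(0.477/254.4) = 0.0433013.
df = n − 2 = 96.
t* = t_{0.01, 96} = 2.365821.
Margin = t* × SE = 2.365821 × 0.0433013 = 0.10244.
CI: 0.1048 ± 0.10244 → (0.002, 0.207).
With 98% confidence, each one-unit increase in patient age is associated with a change of between 0.002 and 0.207 days in hospital length of stay.

(0.002, 0.207)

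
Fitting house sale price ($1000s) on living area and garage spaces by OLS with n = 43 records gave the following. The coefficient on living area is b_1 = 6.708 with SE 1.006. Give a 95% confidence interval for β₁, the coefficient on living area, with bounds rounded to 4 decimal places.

(4.6748, 8.7412)

df = n − k − 1 = 43 − 2 − 1 = 40.
t* = t_{0.025, 40} = 2.021075.
Margin = t* × SE = 2.021075 × 1.006 = 2.033202.
CI: 6.708 ± 2.033202 → (4.6748, 8.7412).
With 95% confidence, each one-unit increase in living area is associated with a change of between 4.6748 and 8.7412 $1000s in house sale price, holding the other predictors fixed.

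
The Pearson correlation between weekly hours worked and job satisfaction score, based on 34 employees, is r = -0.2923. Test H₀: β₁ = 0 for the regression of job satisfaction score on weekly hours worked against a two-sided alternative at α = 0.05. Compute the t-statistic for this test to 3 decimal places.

t = r·√(n − 2)/√(1 − r²) = -0.2923·√32/√0.914561 = -1.729.
df = n − 2 = 32.
Two-sided p ≈ 0.0934, which is ≥ 0.05, so fail to reject H₀.
The data do not give significant evidence of a linear association between weekly hours worked and job satisfaction score.

t = -1.729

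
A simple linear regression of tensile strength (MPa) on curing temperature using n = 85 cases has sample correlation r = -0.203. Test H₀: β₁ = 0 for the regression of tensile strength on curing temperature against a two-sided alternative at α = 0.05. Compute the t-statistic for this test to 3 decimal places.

t = r·√(n − 2)/√(1 − r²) = -0.203·√83/√0.958791 = -1.889.
df = n − 2 = 83.
Two-sided p ≈ 0.0624, which is ≥ 0.05, so fail to reject H₀.
The data do not give significant evidence of a linear association between curing temperature and tensile strength.

t = -1.889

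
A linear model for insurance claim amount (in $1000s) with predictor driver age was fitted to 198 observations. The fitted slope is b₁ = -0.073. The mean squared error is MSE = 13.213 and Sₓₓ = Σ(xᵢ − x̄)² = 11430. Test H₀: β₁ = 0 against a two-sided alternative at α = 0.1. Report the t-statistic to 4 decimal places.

t = -2.1471

SE(b₁) = √(MSE/Sₓₓ) = √(13.213/11430) = 0.0339999.
t = -0.073 / 0.0339999 = -2.1471.
df = n − 2 = 196.
Two-sided p ≈ 0.0330, which is < 0.1, so reject H₀.
There is evidence that driver age is associated with insurance claim amount.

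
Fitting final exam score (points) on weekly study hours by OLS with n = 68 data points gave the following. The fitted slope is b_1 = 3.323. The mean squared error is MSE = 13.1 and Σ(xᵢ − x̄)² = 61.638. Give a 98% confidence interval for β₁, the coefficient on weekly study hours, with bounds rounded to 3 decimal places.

(2.224, 4.422)

SE(b_1) = √(MSE/Sₓₓ) = √(13.1/61.638) = 0.461011.
df = n − 2 = 66.
t* = t_{0.01, 66} = 2.384186.
Margin = t* × SE = 2.384186 × 0.461011 = 1.09914.
CI: 3.323 ± 1.09914 → (2.224, 4.422).
With 98% confidence, each one-unit increase in weekly study hours is associated with a change of between 2.224 and 4.422 points in final exam score.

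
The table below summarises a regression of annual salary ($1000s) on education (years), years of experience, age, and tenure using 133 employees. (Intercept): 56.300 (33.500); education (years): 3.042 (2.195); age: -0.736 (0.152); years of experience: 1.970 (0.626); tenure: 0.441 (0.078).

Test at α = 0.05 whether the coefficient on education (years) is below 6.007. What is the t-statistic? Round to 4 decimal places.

t = -1.3508

Read off: b = 3.042, SE = 2.195 for education (years).
H₀: β₁ = 6.007 vs H₁: β₁ < 6.007.
t = (3.042 − 6.007) / 2.195 = -1.3508.
df = n − k − 1 = 133 − 4 − 1 = 128.
One-sided p ≈ 0.0896, which is ≥ 0.05, so fail to reject H₀.
The data do not give significant evidence that the true slope on education (years) is below 6.007 $1000s per unit, holding the other predictors fixed.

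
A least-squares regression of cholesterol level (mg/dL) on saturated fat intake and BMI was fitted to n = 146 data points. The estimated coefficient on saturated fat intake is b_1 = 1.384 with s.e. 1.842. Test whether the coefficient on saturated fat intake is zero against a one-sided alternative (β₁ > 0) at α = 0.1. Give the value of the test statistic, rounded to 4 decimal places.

H₀: β₁ = 0 vs H₁: β₁ > 0.
t = (b_1 − β₁⁰)/SE = 1.384 / 1.842 = 0.7514.
df = n − k − 1 = 146 − 2 − 1 = 143.
One-sided p ≈ 0.2268, which is ≥ 0.1, so fail to reject H₀.
The data do not give significant evidence that the true slope on saturated fat intake is positive, holding the other predictors fixed.

t = 0.7514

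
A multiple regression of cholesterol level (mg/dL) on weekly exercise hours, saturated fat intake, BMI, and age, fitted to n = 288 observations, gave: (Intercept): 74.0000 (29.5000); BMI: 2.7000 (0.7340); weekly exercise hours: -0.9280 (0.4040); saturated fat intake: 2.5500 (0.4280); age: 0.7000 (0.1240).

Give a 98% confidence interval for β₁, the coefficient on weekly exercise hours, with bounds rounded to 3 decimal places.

(-1.873, 0.017)

Read off: b = -0.9280, SE = 0.4040 for weekly exercise hours.
df = n − k − 1 = 288 − 4 − 1 = 283.
t* = t_{0.01, 283} = 2.339597.
Margin = t* × SE = 2.339597 × 0.4040 = 0.94520.
CI: -0.9280 ± 0.94520 → (-1.873, 0.017).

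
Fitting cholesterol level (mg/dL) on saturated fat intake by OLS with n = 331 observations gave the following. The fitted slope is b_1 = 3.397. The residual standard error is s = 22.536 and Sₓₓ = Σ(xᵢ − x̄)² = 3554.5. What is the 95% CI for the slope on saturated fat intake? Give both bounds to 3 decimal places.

(2.653, 4.141)

SE(b_1) = s/√Sₓₓ = 22.536/√3554.5 = 0.377996.
df = n − 2 = 329.
t* = t_{0.025, 329} = 1.967201.
Margin = t* × SE = 1.967201 × 0.377996 = 0.74359.
CI: 3.397 ± 0.74359 → (2.653, 4.141).
With 95% confidence, each one-unit increase in saturated fat intake is associated with a change of between 2.653 and 4.141 mg/dL in cholesterol level.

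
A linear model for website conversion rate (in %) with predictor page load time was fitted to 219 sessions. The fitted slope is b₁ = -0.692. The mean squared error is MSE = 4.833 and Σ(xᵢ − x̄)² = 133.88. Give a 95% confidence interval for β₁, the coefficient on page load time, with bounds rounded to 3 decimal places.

(-1.066, -0.318)

SE(b₁) = √(MSE/Sₓₓ) = √(4.833/133.88) = 0.189999.
df = n − 2 = 217.
t* = t_{0.025, 217} = 1.970956.
Margin = t* × SE = 1.970956 × 0.189999 = 0.37448.
CI: -0.692 ± 0.37448 → (-1.066, -0.318).
With 95% confidence, each one-unit increase in page load time is associated with a change of between -1.066 and -0.318 % in website conversion rate.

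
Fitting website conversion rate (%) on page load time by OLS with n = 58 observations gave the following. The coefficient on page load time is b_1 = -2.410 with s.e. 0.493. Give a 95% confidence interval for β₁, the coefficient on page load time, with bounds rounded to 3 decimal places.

(-3.398, -1.422)

df = n − 2 = 58 − 2 = 56.
t* = t_{0.025, 56} = 2.003241.
Margin = t* × SE = 2.003241 × 0.493 = 0.98760.
CI: -2.410 ± 0.98760 → (-3.398, -1.422).
With 95% confidence, each one-unit increase in page load time is associated with a change of between -3.398 and -1.422 % in website conversion rate.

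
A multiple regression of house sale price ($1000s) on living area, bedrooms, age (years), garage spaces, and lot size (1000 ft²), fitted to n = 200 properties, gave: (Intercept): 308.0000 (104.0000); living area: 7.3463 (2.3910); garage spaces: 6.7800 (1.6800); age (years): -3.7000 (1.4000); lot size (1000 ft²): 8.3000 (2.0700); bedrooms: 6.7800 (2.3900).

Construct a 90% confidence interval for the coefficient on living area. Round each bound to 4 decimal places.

Read off: b = 7.3463, SE = 2.3910 for living area.
df = n − k − 1 = 200 − 5 − 1 = 194.
t* = t_{0.05, 194} = 1.652746.
Margin = t* × SE = 1.652746 × 2.3910 = 3.951716.
CI: 7.3463 ± 3.951716 → (3.3946, 11.2980).

(3.3946, 11.2980)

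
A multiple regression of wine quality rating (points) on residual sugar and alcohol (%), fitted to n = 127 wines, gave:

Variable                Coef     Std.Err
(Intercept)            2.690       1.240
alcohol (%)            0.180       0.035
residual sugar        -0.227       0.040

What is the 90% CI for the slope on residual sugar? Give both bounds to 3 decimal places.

(-0.293, -0.161)

Read off: b = -0.227, SE = 0.040 for residual sugar.
df = n − k − 1 = 127 − 2 − 1 = 124.
t* = t_{0.05, 124} = 1.657235.
Margin = t* × SE = 1.657235 × 0.040 = 0.06629.
CI: -0.227 ± 0.06629 → (-0.293, -0.161).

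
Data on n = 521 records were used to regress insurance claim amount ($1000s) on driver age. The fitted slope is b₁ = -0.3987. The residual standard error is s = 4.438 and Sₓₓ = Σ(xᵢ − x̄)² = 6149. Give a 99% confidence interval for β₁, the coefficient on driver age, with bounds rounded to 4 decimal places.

(-0.5450, -0.2524)

SE(b₁) = s/√Sₓₓ = 4.438/√6149 = 0.0565959.
df = n − 2 = 519.
t* = t_{0.005, 519} = 2.585335.
Margin = t* × SE = 2.585335 × 0.0565959 = 0.146319.
CI: -0.3987 ± 0.146319 → (-0.5450, -0.2524).
With 99% confidence, each one-unit increase in driver age is associated with a change of between -0.5450 and -0.2524 $1000s in insurance claim amount.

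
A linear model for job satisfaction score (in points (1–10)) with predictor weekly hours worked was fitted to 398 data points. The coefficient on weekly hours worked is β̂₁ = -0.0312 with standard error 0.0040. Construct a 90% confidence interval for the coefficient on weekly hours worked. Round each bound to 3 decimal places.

(-0.038, -0.025)

df = n − 2 = 398 − 2 = 396.
t* = t_{0.05, 396} = 1.648711.
Margin = t* × SE = 1.648711 × 0.0040 = 0.00659.
CI: -0.0312 ± 0.00659 → (-0.038, -0.025).
With 90% confidence, each one-unit increase in weekly hours worked is associated with a change of between -0.038 and -0.025 points (1–10) in job satisfaction score.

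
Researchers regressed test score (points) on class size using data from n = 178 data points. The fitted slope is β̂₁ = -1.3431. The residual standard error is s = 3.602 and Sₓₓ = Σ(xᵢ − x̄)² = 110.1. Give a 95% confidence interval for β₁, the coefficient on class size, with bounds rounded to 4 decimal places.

(-2.0206, -0.6656)

SE(β̂₁) = s/√Sₓₓ = 3.602/√110.1 = 0.343281.
df = n − 2 = 176.
t* = t_{0.025, 176} = 1.973534.
Margin = t* × SE = 1.973534 × 0.343281 = 0.677477.
CI: -1.3431 ± 0.677477 → (-2.0206, -0.6656).
With 95% confidence, each one-unit increase in class size is associated with a change of between -2.0206 and -0.6656 points in test score.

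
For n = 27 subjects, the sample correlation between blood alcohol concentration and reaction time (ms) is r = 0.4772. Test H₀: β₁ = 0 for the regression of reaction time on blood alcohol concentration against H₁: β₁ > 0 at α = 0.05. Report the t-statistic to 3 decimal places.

t = 2.715

t = r·√(n − 2)/√(1 − r²) = 0.4772·√25/√0.77228 = 2.715.
df = n − 2 = 25.
One-sided p ≈ 0.0059, which is < 0.05, so reject H₀.
There is evidence of a linear association between blood alcohol concentration and reaction time.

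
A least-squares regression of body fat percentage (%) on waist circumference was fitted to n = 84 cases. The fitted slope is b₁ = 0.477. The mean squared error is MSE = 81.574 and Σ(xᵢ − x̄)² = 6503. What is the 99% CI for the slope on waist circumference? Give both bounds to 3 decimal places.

(0.182, 0.772)

SE(b₁) = √(MSE/Sₓₓ) = √(81.574/6503) = 0.112.
df = n − 2 = 82.
t* = t_{0.005, 82} = 2.637123.
Margin = t* × SE = 2.637123 × 0.112 = 0.29536.
CI: 0.477 ± 0.29536 → (0.182, 0.772).
With 99% confidence, each one-unit increase in waist circumference is associated with a change of between 0.182 and 0.772 % in body fat percentage.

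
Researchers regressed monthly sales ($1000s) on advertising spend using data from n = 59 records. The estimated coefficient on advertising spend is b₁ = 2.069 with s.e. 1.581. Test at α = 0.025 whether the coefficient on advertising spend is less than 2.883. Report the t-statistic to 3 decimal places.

H₀: β₁ = 2.883 vs H₁: β₁ < 2.883.
t = (b₁ − β₁⁰)/SE = (2.069 − 2.883) / 1.581 = -0.515.
df = n − 2 = 59 − 2 = 57.
One-sided p ≈ 0.3043, which is ≥ 0.025, so fail to reject H₀.
The data do not give significant evidence that the true slope on advertising spend is below 2.883 $1000s per unit.

t = -0.515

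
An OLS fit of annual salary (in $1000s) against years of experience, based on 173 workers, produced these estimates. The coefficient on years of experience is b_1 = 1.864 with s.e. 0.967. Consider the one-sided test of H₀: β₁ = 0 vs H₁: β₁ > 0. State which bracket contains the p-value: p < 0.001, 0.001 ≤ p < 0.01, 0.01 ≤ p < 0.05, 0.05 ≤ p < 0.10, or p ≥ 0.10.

t = 1.864 / 0.967 = 1.928.
df = n − 2 = 173 − 2 = 171.
One-sided p = P(T_{171} > t) ≈ 0.0278.
So 0.01 ≤ p < 0.05.

0.01 ≤ p < 0.05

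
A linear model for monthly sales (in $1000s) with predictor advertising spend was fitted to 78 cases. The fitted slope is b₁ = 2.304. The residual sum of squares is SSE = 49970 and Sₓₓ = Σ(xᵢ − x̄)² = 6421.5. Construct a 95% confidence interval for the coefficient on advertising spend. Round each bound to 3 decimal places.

(1.667, 2.941)

MSE = SSE/(n − 2) = 49970/76 = 657.5.
SE(b₁) = √(MSE/Sₓₓ) = √(657.5/6421.5) = 0.319985.
df = n − 2 = 76.
t* = t_{0.025, 76} = 1.991673.
Margin = t* × SE = 1.991673 × 0.319985 = 0.63731.
CI: 2.304 ± 0.63731 → (1.667, 2.941).
With 95% confidence, each one-unit increase in advertising spend is associated with a change of between 1.667 and 2.941 $1000s in monthly sales.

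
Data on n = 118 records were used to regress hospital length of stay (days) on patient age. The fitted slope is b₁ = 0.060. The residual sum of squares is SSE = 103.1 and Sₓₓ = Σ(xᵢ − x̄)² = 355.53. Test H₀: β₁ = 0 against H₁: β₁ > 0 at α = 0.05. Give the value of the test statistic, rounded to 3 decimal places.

t = 1.200

MSE = SSE/(n − 2) = 103.1/116 = 0.888793.
SE(b₁) = √(MSE/Sₓₓ) = √(0.888793/355.53) = 0.0499991.
t = 0.060 / 0.0499991 = 1.200.
df = n − 2 = 116.
One-sided p ≈ 0.1163, which is ≥ 0.05, so fail to reject H₀.
The data do not give significant evidence that the true slope on patient age is positive.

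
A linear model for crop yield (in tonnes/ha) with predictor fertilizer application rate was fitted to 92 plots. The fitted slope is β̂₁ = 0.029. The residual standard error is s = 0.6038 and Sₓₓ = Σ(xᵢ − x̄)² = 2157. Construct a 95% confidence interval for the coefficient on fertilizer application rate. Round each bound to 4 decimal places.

SE(β̂₁) = s/√Sₓₓ = 0.6038/√2157 = 0.0130007.
df = n − 2 = 90.
t* = t_{0.025, 90} = 1.986675.
Margin = t* × SE = 1.986675 × 0.0130007 = 0.025828.
CI: 0.029 ± 0.025828 → (0.0032, 0.0548).
With 95% confidence, each one-unit increase in fertilizer application rate is associated with a change of between 0.0032 and 0.0548 tonnes/ha in crop yield.

(0.0032, 0.0548)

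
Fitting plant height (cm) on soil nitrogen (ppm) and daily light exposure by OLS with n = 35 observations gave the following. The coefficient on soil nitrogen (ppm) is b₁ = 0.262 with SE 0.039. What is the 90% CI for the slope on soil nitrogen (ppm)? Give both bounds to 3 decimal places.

df = n − k − 1 = 35 − 2 − 1 = 32.
t* = t_{0.05, 32} = 1.693889.
Margin = t* × SE = 1.693889 × 0.039 = 0.06606.
CI: 0.262 ± 0.06606 → (0.196, 0.328).
With 90% confidence, each one-unit increase in soil nitrogen (ppm) is associated with a change of between 0.196 and 0.328 cm in plant height, holding the other predictors fixed.

(0.196, 0.328)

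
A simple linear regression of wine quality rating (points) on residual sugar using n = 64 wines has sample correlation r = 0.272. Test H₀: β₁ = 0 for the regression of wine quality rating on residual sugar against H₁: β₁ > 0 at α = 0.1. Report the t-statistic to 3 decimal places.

t = 2.226

t = r·√(n − 2)/√(1 − r²) = 0.272·√62/√0.926016 = 2.226.
df = n − 2 = 62.
One-sided p ≈ 0.0148, which is < 0.1, so reject H₀.
There is evidence of a linear association between residual sugar and wine quality rating.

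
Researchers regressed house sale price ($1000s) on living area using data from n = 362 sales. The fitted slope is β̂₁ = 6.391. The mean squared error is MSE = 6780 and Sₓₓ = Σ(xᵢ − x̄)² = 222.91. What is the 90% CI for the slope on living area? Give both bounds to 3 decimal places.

(-2.704, 15.486)

SE(β̂₁) = √(MSE/Sₓₓ) = √(6780/222.91) = 5.51506.
df = n − 2 = 360.
t* = t_{0.05, 360} = 1.649097.
Margin = t* × SE = 1.649097 × 5.51506 = 9.09487.
CI: 6.391 ± 9.09487 → (-2.704, 15.486).
With 90% confidence, each one-unit increase in living area is associated with a change of between -2.704 and 15.486 $1000s in house sale price.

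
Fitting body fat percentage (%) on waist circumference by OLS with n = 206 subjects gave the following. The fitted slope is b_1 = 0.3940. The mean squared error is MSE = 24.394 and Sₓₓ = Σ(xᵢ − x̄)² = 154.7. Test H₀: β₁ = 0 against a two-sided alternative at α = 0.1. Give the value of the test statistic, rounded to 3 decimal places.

SE(b_1) = √(MSE/Sₓₓ) = √(24.394/154.7) = 0.397097.
t = 0.3940 / 0.397097 = 0.992.
df = n − 2 = 204.
Two-sided p ≈ 0.3223, which is ≥ 0.1, so fail to reject H₀.
The data do not give significant evidence of an association between waist circumference and body fat percentage.

t = 0.992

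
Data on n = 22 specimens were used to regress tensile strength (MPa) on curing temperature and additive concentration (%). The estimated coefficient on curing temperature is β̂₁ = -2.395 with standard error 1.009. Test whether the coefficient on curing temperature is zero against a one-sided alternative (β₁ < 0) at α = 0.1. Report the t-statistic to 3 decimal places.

t = -2.374

H₀: β₁ = 0 vs H₁: β₁ < 0.
t = (β̂₁ − β₁⁰)/SE = -2.395 / 1.009 = -2.374.
df = n − k − 1 = 22 − 2 − 1 = 19.
One-sided p ≈ 0.0142, which is < 0.1, so reject H₀.
There is evidence that the true slope on curing temperature is negative, holding the other predictors fixed.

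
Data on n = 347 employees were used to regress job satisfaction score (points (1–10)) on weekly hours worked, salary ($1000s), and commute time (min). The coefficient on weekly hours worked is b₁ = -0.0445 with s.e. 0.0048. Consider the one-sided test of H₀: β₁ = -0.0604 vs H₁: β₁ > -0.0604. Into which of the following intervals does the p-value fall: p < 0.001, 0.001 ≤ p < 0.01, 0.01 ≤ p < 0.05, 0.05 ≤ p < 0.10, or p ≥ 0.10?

p < 0.001

t = (-0.0445 − (-0.0604)) / 0.0048 = 3.313.
df = n − k − 1 = 347 − 3 − 1 = 343.
One-sided p = P(T_{343} > t) ≈ 0.0005.
So p < 0.001.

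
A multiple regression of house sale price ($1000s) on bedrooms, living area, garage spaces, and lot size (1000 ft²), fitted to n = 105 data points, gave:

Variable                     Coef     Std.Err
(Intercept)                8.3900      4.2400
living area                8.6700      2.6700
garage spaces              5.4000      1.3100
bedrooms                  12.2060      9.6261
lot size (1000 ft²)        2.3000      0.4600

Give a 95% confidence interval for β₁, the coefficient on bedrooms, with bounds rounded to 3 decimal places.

(-6.892, 31.304)

Read off: b = 12.2060, SE = 9.6261 for bedrooms.
df = n − k − 1 = 105 − 4 − 1 = 100.
t* = t_{0.025, 100} = 1.983972.
Margin = t* × SE = 1.983972 × 9.6261 = 19.09791.
CI: 12.2060 ± 19.09791 → (-6.892, 31.304).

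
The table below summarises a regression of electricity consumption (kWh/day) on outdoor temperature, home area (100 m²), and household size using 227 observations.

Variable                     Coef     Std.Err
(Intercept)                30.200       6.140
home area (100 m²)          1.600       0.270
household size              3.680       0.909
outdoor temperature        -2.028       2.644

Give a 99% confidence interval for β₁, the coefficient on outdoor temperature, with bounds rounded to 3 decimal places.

(-8.897, 4.841)

Read off: b = -2.028, SE = 2.644 for outdoor temperature.
df = n − k − 1 = 227 − 3 − 1 = 223.
t* = t_{0.005, 223} = 2.598055.
Margin = t* × SE = 2.598055 × 2.644 = 6.86926.
CI: -2.028 ± 6.86926 → (-8.897, 4.841).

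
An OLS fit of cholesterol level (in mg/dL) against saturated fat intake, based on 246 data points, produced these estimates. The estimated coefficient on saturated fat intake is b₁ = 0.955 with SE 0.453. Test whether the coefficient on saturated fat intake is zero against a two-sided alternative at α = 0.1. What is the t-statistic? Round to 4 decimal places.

t = 2.1082

H₀: β₁ = 0 vs H₁: β₁ ≠ 0.
t = (b₁ − β₁⁰)/SE = 0.955 / 0.453 = 2.1082.
df = n − 2 = 246 − 2 = 244.
Two-sided p ≈ 0.0360, which is < 0.1, so reject H₀.
There is evidence that saturated fat intake is associated with cholesterol level.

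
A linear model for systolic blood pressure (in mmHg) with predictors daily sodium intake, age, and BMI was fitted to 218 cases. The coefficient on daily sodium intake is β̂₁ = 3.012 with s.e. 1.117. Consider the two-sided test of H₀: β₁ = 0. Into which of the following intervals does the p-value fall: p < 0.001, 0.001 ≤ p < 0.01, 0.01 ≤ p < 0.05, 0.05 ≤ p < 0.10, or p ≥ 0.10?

0.001 ≤ p < 0.01

t = 3.012 / 1.117 = 2.697.
df = n − k − 1 = 218 − 3 − 1 = 214.
Two-sided p = 2·P(T_{214} > |t|) ≈ 0.0076.
So 0.001 ≤ p < 0.01.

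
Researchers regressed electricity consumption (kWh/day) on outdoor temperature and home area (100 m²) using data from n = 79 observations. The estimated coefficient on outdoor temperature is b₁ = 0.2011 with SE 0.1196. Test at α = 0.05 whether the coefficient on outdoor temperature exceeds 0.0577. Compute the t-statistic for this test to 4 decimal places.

H₀: β₁ = 0.0577 vs H₁: β₁ > 0.0577.
t = (b₁ − β₁⁰)/SE = (0.2011 − 0.0577) / 0.1196 = 1.1990.
df = n − k − 1 = 79 − 2 − 1 = 76.
One-sided p ≈ 0.1171, which is ≥ 0.05, so fail to reject H₀.
The data do not give significant evidence that the true slope on outdoor temperature exceeds 0.0577 kWh/day per unit, holding the other predictors fixed.

t = 1.1990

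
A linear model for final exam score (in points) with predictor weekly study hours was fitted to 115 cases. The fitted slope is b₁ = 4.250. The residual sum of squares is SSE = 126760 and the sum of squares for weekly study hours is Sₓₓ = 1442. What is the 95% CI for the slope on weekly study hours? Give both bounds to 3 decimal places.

MSE = SSE/(n − 2) = 126760/113 = 1121.77.
SE(b₁) = √(MSE/Sₓₓ) = √(1121.77/1442) = 0.882001.
df = n − 2 = 113.
t* = t_{0.025, 113} = 1.98118.
Margin = t* × SE = 1.98118 × 0.882001 = 1.74740.
CI: 4.250 ± 1.74740 → (2.503, 5.997).
With 95% confidence, each one-unit increase in weekly study hours is associated with a change of between 2.503 and 5.997 points in final exam score.

(2.503, 5.997)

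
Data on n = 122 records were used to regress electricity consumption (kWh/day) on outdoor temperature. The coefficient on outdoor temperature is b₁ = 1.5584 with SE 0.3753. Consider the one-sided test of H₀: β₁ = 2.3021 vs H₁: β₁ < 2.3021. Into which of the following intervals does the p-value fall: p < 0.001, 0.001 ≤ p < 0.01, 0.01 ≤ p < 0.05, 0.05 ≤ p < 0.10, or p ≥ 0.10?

0.01 ≤ p < 0.05

t = (1.5584 − 2.3021) / 0.3753 = -1.982.
df = n − 2 = 122 − 2 = 120.
One-sided p = P(T_{120} < t) ≈ 0.0249.
So 0.01 ≤ p < 0.05.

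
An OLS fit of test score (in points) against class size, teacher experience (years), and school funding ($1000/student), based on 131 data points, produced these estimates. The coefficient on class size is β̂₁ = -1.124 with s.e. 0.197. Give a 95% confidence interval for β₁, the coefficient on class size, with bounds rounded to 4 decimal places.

(-1.5138, -0.7342)

df = n − k − 1 = 131 − 3 − 1 = 127.
t* = t_{0.025, 127} = 1.97882.
Margin = t* × SE = 1.97882 × 0.197 = 0.389827.
CI: -1.124 ± 0.389827 → (-1.5138, -0.7342).
With 95% confidence, each one-unit increase in class size is associated with a change of between -1.5138 and -0.7342 points in test score, holding the other predictors fixed.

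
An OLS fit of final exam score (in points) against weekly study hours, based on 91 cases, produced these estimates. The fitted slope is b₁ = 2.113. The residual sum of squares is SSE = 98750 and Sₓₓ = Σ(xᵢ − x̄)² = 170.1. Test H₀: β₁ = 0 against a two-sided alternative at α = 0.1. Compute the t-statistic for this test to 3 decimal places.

MSE = SSE/(n − 2) = 98750/89 = 1109.55.
SE(b₁) = √(MSE/Sₓₓ) = √(1109.55/170.1) = 2.554.
t = 2.113 / 2.554 = 0.827.
df = n − 2 = 89.
Two-sided p ≈ 0.4103, which is ≥ 0.1, so fail to reject H₀.
The data do not give significant evidence of an association between weekly study hours and final exam score.

t = 0.827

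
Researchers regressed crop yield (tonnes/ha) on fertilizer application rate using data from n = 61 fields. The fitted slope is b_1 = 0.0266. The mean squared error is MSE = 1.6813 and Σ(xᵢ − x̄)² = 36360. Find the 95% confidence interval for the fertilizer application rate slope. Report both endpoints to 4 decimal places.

(0.0130, 0.0402)

SE(b_1) = √(MSE/Sₓₓ) = √(1.6813/36360) = 0.00680003.
df = n − 2 = 59.
t* = t_{0.025, 59} = 2.000995.
Margin = t* × SE = 2.000995 × 0.00680003 = 0.013607.
CI: 0.0266 ± 0.013607 → (0.0130, 0.0402).
With 95% confidence, each one-unit increase in fertilizer application rate is associated with a change of between 0.0130 and 0.0402 tonnes/ha in crop yield.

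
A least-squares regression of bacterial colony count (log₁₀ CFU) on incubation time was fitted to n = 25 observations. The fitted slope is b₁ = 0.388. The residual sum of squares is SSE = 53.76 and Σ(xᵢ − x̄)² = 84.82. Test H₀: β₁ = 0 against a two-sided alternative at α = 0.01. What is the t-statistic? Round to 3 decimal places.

MSE = SSE/(n − 2) = 53.76/23 = 2.33739.
SE(b₁) = √(MSE/Sₓₓ) = √(2.33739/84.82) = 0.166003.
t = 0.388 / 0.166003 = 2.337.
df = n − 2 = 23.
Two-sided p ≈ 0.0285, which is ≥ 0.01, so fail to reject H₀.
The data do not give significant evidence of an association between incubation time and bacterial colony count.

t = 2.337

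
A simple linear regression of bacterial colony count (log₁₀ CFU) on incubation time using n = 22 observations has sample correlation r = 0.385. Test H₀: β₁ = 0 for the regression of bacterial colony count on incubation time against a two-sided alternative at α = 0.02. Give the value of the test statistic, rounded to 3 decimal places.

t = r·√(n − 2)/√(1 − r²) = 0.385·√20/√0.851775 = 1.866.
df = n − 2 = 20.
Two-sided p ≈ 0.0768, which is ≥ 0.02, so fail to reject H₀.
The data do not give significant evidence of a linear association between incubation time and bacterial colony count.

t = 1.866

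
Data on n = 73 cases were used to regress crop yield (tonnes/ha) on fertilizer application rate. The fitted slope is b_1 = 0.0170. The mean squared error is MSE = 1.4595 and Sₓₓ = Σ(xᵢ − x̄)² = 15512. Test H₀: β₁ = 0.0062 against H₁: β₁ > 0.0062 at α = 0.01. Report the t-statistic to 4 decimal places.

SE(b_1) = √(MSE/Sₓₓ) = √(1.4595/15512) = 0.00969992.
t = (0.0170 − 0.0062) / 0.00969992 = 1.1134.
df = n − 2 = 71.
One-sided p ≈ 0.1346, which is ≥ 0.01, so fail to reject H₀.
The data do not give significant evidence that the true slope on fertilizer application rate exceeds 0.0062 tonnes/ha per unit.

t = 1.1134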